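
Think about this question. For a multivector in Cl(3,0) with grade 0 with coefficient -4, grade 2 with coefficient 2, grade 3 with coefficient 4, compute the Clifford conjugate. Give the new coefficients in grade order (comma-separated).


Clifford conjugate sign for grade k: (-1)^(k(k+1)/2)
Grade 0: (-1)^(0*1/2) = (-1)^0 = 1, coeff -4 -> -4
Grade 2: (-1)^(2*3/2) = (-1)^3 = -1, coeff 2 -> -2
Grade 3: (-1)^(3*4/2) = (-1)^6 = 1, coeff 4 -> 4
Conjugated coefficients: -4, -2, 4


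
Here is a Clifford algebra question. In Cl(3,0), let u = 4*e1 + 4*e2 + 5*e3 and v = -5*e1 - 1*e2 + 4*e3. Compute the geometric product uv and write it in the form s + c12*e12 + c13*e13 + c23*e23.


In Cl(3,0): e_i^2 = 1, e_ie_j = -e_je_i for i != j.
Scalar part = u . v = 4*(-5) + 4*(-1) + 5*4
= -20 + (-4) + 20 = -4
e12 coeff = 4*(-1) - 4*(-5) = -4 - (-20) = 16
e13 coeff = 4*4 - 5*(-5) = 16 - (-25) = 41
e23 coeff = 4*4 - 5*(-1) = 16 - (-5) = 21
uv = -4 + 16*e12 + 41*e13 + 21*e23


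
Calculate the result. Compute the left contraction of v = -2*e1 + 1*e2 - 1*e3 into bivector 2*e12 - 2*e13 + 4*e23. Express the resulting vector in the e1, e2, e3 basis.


Left contraction v _| B = <vB>_1 (grade-1 part of the geometric product vB).
Using e1_|e12 = e2, e2_|e12 = -e1, e1_|e13 = e3, e3_|e13 = -e1, e2_|e23 = e3, e3_|e23 = -e2:
e1 coeff: -v2*b12 - v3*b13 = -(1)*(2) - (-1)*(-2) = -4
e2 coeff: v1*b12 - v3*b23 = (-2)*(2) - (-1)*(4) = 0
e3 coeff: v1*b13 + v2*b23 = (-2)*(-2) + (1)*(4) = 8
v _| B = -4*e1 + 0*e2 + 8*e3


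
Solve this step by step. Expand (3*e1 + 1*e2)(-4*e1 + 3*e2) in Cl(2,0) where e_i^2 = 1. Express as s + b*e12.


Expand: (3*e1 + 1*e2)(-4*e1 + 3*e2)
= 3*(-4)*e1e1 + 3*3*e1e2 + 1*(-4)*e2e1 + 1*3*e2e2
Using e1^2 = e2^2 = 1, e2e1 = -e1e2:
Scalar part s = 3*(-4) + 1*3 = -12 + 3 = -9
Bivector part b = 3*3 - 1*(-4) = 9 - (-4) = 13
uv = -9 + 13*e12


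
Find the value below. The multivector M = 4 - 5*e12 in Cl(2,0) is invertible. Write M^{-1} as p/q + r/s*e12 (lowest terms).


M = 4 - 5*e12, where e12^2 = -1.
Since M commutes with its reverse ~M = a - b*e12, M * ~M = a^2 - b^2*e12^2 = a^2 + b^2.
So M^{-1} = ~M / (a^2 + b^2) = (a - b*e12)/(a^2 + b^2).
a^2 + b^2 = 16 + 25 = 41
Scalar part = 4/41 = 4/41
Bivector coeff = 5/41 = 5/41
M^{-1} = 4/41 + 5/41*e12


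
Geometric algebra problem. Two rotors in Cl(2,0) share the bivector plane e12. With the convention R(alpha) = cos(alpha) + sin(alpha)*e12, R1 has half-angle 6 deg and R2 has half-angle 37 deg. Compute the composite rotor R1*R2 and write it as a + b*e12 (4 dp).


Same-plane rotors commute and their half-angles add:
R1*R2 = cos(a1 + a2) + sin(a1 + a2)*e12.
a1 + a2 = 6 + 37 = 43 deg
cos(43 deg) = 0.7314
sin(43 deg) = 0.6820
R1*R2 = 0.7314 + 0.6820*e12


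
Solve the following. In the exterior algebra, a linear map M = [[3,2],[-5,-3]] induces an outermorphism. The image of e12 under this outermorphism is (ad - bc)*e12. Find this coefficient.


The outermorphism of a linear map f sends e1^e2 to f(e1)^f(e2).
f(e1) = 3*e1 - 5*e2
f(e2) = 2*e1 - 3*e2
f(e1) ^ f(e2) = (3*e1 - 5*e2) ^ (2*e1 - 3*e2)
= 3*(-3)*e12 + (-5)*2*e21
= (-9 - (-10))*e12
= 1*e12
Coefficient = 1


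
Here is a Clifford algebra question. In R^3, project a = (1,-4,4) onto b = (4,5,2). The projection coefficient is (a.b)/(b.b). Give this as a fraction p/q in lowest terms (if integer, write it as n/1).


Projection coefficient = (a . b) / (b . b)
a . b = 1*4 + (-4)*5 + 4*2
= 4 + (-20) + 8 = -8
b . b = 4^2 + 5^2 + 2^2
= 16 + 25 + 4 = 45
Coefficient = -8/45
In lowest terms: -8/45


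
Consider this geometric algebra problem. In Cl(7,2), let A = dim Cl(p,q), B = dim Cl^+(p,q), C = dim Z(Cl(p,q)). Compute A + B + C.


n = 7 + 2 = 9
Total dim = 2^9 = 512
Even subalgebra dim = 2^8 = 256
n is odd, so center dim = 2
Sum = 512 + 256 + 2 = 770


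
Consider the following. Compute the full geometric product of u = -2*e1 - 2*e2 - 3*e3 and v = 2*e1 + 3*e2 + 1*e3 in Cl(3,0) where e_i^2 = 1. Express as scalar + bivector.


In Cl(3,0): e_i^2 = 1, e_ie_j = -e_je_i for i != j.
Scalar part = u . v = (-2)*2 + (-2)*3 + (-3)*1
= -4 + (-6) + (-3) = -13
e12 coeff = (-2)*3 - (-2)*2 = -6 - (-4) = -2
e13 coeff = (-2)*1 - (-3)*2 = -2 - (-6) = 4
e23 coeff = (-2)*1 - (-3)*3 = -2 - (-9) = 7
uv = -13 - 2*e12 + 4*e13 + 7*e23


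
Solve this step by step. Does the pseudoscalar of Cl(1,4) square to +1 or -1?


The pseudoscalar I = e1...e_n (product of all n generators) of Cl(p,q) satisfies I^2 = (-1)^(q + n(n-1)/2).
p = 1, q = 4, n = p + q = 5
n(n-1)/2 = 5 * 4 / 2 = 10
Exponent = q + n(n-1)/2 = 4 + 10 = 14
I^2 = (-1)^14 = +1


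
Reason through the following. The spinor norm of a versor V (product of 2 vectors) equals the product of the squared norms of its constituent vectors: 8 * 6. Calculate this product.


Spinor norm N(V) = |v1|^2 * |v2|^2 * ... * |v2|^2
= 8 * 6
Running product: 8, 48
N(V) = 48


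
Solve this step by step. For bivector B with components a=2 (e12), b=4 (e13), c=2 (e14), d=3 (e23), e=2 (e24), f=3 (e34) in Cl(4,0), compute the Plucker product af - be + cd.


Plucker relation: af - be + cd
a*f = 2*3 = 6
b*e = 4*2 = 8
c*d = 2*3 = 6
af - be + cd = 6 - 8 + 6
= 4


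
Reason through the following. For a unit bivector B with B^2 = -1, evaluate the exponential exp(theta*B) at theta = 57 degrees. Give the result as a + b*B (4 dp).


For a unit bivector B with B^2 = -1, the exponential series gives
e^(theta*B) = cos(theta) + sin(theta)*B (the GA analogue of Euler's formula).
theta = 57 degrees = 0.994838 rad
cos(57 deg) = 0.5446
sin(57 deg) = 0.8387
exp(theta*B) = 0.5446 + 0.8387*B


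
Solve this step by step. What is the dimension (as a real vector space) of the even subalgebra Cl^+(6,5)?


Even subalgebra dimension = 2^(n-1)
n = 6 + 5 = 11
2^(11 - 1) = 2^10 = 1024
Verification: sum of C(11,k) for even k = 1 + 55 + 330 + 462 + 165 + 11 = 1024
Result = 1024


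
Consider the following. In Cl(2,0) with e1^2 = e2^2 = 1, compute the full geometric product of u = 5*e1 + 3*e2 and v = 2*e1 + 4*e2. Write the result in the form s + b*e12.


Expand: (5*e1 + 3*e2)(2*e1 + 4*e2)
= 5*2*e1e1 + 5*4*e1e2 + 3*2*e2e1 + 3*4*e2e2
Using e1^2 = e2^2 = 1, e2e1 = -e1e2:
Scalar part s = 5*2 + 3*4 = 10 + 12 = 22
Bivector part b = 5*4 - 3*2 = 20 - 6 = 14
uv = 22 + 14*e12


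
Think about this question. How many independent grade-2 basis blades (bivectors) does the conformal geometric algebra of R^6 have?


The conformal model of R^6 uses Cl(7,1) with m = 6 + 2 = 8 generators.
Number of grade-2 blades = C(m, 2) = C(8, 2)
= 8*7/2 = 28


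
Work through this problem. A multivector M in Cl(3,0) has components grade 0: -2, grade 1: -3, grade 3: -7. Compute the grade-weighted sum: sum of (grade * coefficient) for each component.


Grade-weighted sum = sum of grade_k * coefficient_k
0*(-2) = 0
1*(-3) = -3
3*(-7) = -21
Total = 0 + (-3) + (-21) = -24


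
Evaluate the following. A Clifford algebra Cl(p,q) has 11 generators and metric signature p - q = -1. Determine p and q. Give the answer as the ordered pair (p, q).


We need p + q = 11 and p - q = -1.
Adding: 2p = 11 + (-1) = 10, so p = 5.
Then q = 11 - 5 = 6.
(p, q) = (5, 6)


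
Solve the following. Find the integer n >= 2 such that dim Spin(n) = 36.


dim Spin(n) = dim so(n) = n(n-1)/2.
Solve n(n-1)/2 = 36, i.e. n^2 - n - 72 = 0.
Discriminant = 1 + 8*36 = 289
n = (1 + sqrt(289))/2 = (1 + 17)/2 = 9


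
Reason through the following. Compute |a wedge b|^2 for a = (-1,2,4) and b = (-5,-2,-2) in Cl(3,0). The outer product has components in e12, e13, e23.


a wedge b = (a1*b2 - a2*b1)*e12 + (a1*b3 - a3*b1)*e13 + (a2*b3 - a3*b2)*e23
e12 coeff: (-1)*(-2) - 2*(-5) = 2 - (-10) = 12
e13 coeff: (-1)*(-2) - 4*(-5) = 2 - (-20) = 22
e23 coeff: 2*(-2) - 4*(-2) = -4 - (-8) = 4
|a wedge b|^2 = 12^2 + 22^2 + 4^2
= 144 + 484 + 16
= 644


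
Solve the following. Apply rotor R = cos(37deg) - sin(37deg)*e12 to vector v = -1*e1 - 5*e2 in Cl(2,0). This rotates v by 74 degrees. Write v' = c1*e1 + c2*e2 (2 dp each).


Rotor R = cos(37deg) - sin(37deg)*e12
Rotation angle theta = 2 * 37 = 74 degrees
v' = R*v*~R rotates v by theta.
cos(74deg) = 0.2756, sin(74deg) = 0.9613
v'_1 = -1*cos(74deg) - (-5)*sin(74deg)
= -1*0.2756 - (-5)*0.9613
= 4.53
v'_2 = -1*sin(74deg) + (-5)*cos(74deg)
= -1*0.9613 + (-5)*0.2756
= -2.34
v' = 4.53*e1 - 2.34*e2


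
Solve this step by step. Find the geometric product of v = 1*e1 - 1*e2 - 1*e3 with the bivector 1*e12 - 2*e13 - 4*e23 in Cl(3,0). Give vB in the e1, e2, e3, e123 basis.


vB has grade-1 (vector) and grade-3 (trivector) parts: vB = (v _| B) + (v ^ B).
Vector part <vB>_1:
  e1: -v2*b12 - v3*b13 = -(-1)*(1) - (-1)*(-2) = -1
  e2: v1*b12 - v3*b23 = (1)*(1) - (-1)*(-4) = -3
  e3: v1*b13 + v2*b23 = (1)*(-2) + (-1)*(-4) = 2
Trivector part <vB>_3:
  e123: v1*b23 - v2*b13 + v3*b12 = (1)*(-4) - (-1)*(-2) + (-1)*(1) = -7
vB = -1*e1 - 3*e2 + 2*e3 - 7*e123


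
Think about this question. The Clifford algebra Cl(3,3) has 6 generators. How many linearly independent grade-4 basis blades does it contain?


Number of grade-k basis blades in Cl(p,q) with n = p + q is C(n, k).
n = 3 + 3 = 6
C(6, 4) = 6! / (4! * 2!)
= 720 / (24 * 2)
= 15


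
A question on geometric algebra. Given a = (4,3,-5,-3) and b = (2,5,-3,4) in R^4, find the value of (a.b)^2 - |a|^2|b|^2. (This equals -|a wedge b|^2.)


a . b = 4*2 + 3*5 + (-5)*(-3) + (-3)*4
= 8 + 15 + 15 + (-12) = 26
|a|^2 = 4^2 + 3^2 + (-5)^2 + (-3)^2 = 59
|b|^2 = 2^2 + 5^2 + (-3)^2 + 4^2 = 54
(a.b)^2 = 26^2 = 676
|a|^2 * |b|^2 = 59 * 54 = 3186
Result = 676 - 3186 = -2510


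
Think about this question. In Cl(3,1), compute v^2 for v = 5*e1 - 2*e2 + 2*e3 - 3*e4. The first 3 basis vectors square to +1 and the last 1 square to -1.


v^2 = sum of c_i^2 * e_i^2
Positive signature terms (e_i^2 = +1): 5^2 + (-2)^2 + 2^2 = 33
Negative signature terms (e_j^2 = -1): (-3)^2 = 9
v^2 = 33 - 9 = 24


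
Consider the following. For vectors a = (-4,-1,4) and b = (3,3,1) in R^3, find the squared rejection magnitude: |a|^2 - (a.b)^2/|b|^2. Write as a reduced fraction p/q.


|a|^2 = (-4)^2 + (-1)^2 + 4^2 = 33
|b|^2 = 3^2 + 3^2 + 1^2 = 19
a . b = (-4)*3 + (-1)*3 + 4*1 = -11
(a.b)^2 = (-11)^2 = 121
|rej|^2 = 33 - 121/19
= (627 - 121)/19
= 506/19
In lowest terms: 506/19


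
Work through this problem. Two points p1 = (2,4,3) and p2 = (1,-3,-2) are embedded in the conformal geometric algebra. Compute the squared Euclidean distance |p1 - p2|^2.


p1 - p2 = (1, 7, 5)
|p1 - p2|^2 = 1^2 + 7^2 + 5^2
= 1 + 49 + 25
= 75


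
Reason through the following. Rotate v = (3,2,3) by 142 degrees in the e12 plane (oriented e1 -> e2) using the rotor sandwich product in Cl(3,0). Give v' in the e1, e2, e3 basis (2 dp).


Rotor R = cos(71deg) - sin(71deg)*e12
Rotation angle theta = 2 * 71 = 142 degrees in the e12 plane (e1 -> e2).
The component perpendicular to the plane (e3) is invariant: v'_3 = v3 = 3.00
cos(142deg) = -0.7880, sin(142deg) = 0.6157
v'_1 = v1*cos(theta) - v2*sin(theta) = 3*(-0.7880) - 2*0.6157 = -3.60
v'_2 = v1*sin(theta) + v2*cos(theta) = 3*0.6157 + 2*(-0.7880) = 0.27
v' = -3.60*e1 + 0.27*e2 + 3.00*e3


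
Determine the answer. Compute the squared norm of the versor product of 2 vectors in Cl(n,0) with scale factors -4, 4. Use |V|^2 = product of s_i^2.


Each vector v_i has |v_i|^2 = s_i^2
Squared scales: (-4)^2 = 16, 4^2 = 16
|V|^2 = 16 * 16
= 256


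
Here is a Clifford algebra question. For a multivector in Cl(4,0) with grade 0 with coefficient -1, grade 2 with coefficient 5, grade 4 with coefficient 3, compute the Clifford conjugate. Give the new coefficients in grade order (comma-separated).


Clifford conjugate sign for grade k: (-1)^(k(k+1)/2)
Grade 0: (-1)^(0*1/2) = (-1)^0 = 1, coeff -1 -> -1
Grade 2: (-1)^(2*3/2) = (-1)^3 = -1, coeff 5 -> -5
Grade 4: (-1)^(4*5/2) = (-1)^10 = 1, coeff 3 -> 3
Conjugated coefficients: -1, -5, 3


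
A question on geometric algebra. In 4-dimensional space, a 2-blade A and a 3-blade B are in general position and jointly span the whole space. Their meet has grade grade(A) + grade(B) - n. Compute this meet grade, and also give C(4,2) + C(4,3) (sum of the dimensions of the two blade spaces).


Meet grade = grade(A) + grade(B) - n
= 2 + 3 - 4 = 1
C(4,2) = 6
C(4,3) = 4
dim_A + dim_B = 6 + 4 = 10


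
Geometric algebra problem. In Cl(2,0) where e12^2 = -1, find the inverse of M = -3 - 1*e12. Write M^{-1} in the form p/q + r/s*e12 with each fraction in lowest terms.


M = -3 - 1*e12, where e12^2 = -1.
Since M commutes with its reverse ~M = a - b*e12, M * ~M = a^2 - b^2*e12^2 = a^2 + b^2.
So M^{-1} = ~M / (a^2 + b^2) = (a - b*e12)/(a^2 + b^2).
a^2 + b^2 = 9 + 1 = 10
Scalar part = -3/10 = -3/10
Bivector coeff = 1/10 = 1/10
M^{-1} = -3/10 + 1/10*e12


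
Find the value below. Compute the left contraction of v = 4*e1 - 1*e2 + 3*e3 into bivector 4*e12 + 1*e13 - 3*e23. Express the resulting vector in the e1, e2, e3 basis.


Left contraction v _| B = <vB>_1 (grade-1 part of the geometric product vB).
Using e1_|e12 = e2, e2_|e12 = -e1, e1_|e13 = e3, e3_|e13 = -e1, e2_|e23 = e3, e3_|e23 = -e2:
e1 coeff: -v2*b12 - v3*b13 = -(-1)*(4) - (3)*(1) = 1
e2 coeff: v1*b12 - v3*b23 = (4)*(4) - (3)*(-3) = 25
e3 coeff: v1*b13 + v2*b23 = (4)*(1) + (-1)*(-3) = 7
v _| B = 1*e1 + 25*e2 + 7*e3


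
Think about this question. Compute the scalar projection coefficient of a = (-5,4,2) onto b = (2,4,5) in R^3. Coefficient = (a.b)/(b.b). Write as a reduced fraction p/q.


Projection coefficient = (a . b) / (b . b)
a . b = (-5)*2 + 4*4 + 2*5
= -10 + 16 + 10 = 16
b . b = 2^2 + 4^2 + 5^2
= 4 + 16 + 25 = 45
Coefficient = 16/45
In lowest terms: 16/45


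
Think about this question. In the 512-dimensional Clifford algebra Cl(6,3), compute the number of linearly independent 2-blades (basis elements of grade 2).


Number of grade-k basis blades in Cl(p,q) with n = p + q is C(n, k).
n = 6 + 3 = 9
C(9, 2) = 9! / (2! * 7!)
= 362880 / (2 * 5040)
= 36


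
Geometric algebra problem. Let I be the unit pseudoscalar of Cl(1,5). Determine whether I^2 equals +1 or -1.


The pseudoscalar I = e1...e_n (product of all n generators) of Cl(p,q) satisfies I^2 = (-1)^(q + n(n-1)/2).
p = 1, q = 5, n = p + q = 6
n(n-1)/2 = 6 * 5 / 2 = 15
Exponent = q + n(n-1)/2 = 5 + 15 = 20
I^2 = (-1)^20 = +1


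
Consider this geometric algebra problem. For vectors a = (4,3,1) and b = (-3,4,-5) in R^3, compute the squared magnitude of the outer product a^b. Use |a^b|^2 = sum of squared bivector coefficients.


a wedge b = (a1*b2 - a2*b1)*e12 + (a1*b3 - a3*b1)*e13 + (a2*b3 - a3*b2)*e23
e12 coeff: 4*4 - 3*(-3) = 16 - (-9) = 25
e13 coeff: 4*(-5) - 1*(-3) = -20 - (-3) = -17
e23 coeff: 3*(-5) - 1*4 = -15 - 4 = -19
|a wedge b|^2 = 25^2 + (-17)^2 + (-19)^2
= 625 + 289 + 361
= 1275


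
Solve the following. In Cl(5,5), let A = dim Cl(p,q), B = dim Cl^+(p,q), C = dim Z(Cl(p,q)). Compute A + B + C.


n = 5 + 5 = 10
Total dim = 2^10 = 1024
Even subalgebra dim = 2^9 = 512
n is even, so center dim = 1
Sum = 1024 + 512 + 1 = 1537


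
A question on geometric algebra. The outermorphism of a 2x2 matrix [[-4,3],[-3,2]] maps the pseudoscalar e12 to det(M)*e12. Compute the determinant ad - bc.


The outermorphism of a linear map f sends e1^e2 to f(e1)^f(e2).
f(e1) = -4*e1 - 3*e2
f(e2) = 3*e1 + 2*e2
f(e1) ^ f(e2) = (-4*e1 - 3*e2) ^ (3*e1 + 2*e2)
= (-4)*2*e12 + (-3)*3*e21
= (-8 - (-9))*e12
= 1*e12
Coefficient = 1


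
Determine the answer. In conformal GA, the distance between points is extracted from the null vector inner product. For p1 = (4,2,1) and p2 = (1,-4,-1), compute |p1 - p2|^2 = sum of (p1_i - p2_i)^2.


p1 - p2 = (3, 6, 2)
|p1 - p2|^2 = 3^2 + 6^2 + 2^2
= 9 + 36 + 4
= 49


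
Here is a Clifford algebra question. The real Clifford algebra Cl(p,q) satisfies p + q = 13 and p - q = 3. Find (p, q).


We need p + q = 13 and p - q = 3.
Adding: 2p = 13 + 3 = 16, so p = 8.
Then q = 13 - 8 = 5.
(p, q) = (8, 5)


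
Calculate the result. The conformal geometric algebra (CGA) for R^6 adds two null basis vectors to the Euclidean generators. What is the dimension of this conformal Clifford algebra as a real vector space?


The conformal model of R^6 uses Cl(7,1): the 6 Euclidean generators plus two extra orthogonal generators e+ (e+^2 = +1) and e- (e-^2 = -1), from which the null vectors e0, einf are built.
Number of generators m = 6 + 2 = 8.
dim Cl(p,q) = 2^m = 2^8 = 256


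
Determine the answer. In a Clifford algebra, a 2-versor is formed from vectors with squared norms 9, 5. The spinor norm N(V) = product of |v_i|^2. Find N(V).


Spinor norm N(V) = |v1|^2 * |v2|^2 * ... * |v2|^2
= 9 * 5
Running product: 9, 45
N(V) = 45


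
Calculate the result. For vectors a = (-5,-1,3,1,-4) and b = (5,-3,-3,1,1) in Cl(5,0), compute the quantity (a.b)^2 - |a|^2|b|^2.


a . b = (-5)*5 + (-1)*(-3) + 3*(-3) + 1*1 + (-4)*1
= -25 + 3 + (-9) + 1 + (-4) = -34
|a|^2 = (-5)^2 + (-1)^2 + 3^2 + 1^2 + (-4)^2 = 52
|b|^2 = 5^2 + (-3)^2 + (-3)^2 + 1^2 + 1^2 = 45
(a.b)^2 = (-34)^2 = 1156
|a|^2 * |b|^2 = 52 * 45 = 2340
Result = 1156 - 2340 = -1184


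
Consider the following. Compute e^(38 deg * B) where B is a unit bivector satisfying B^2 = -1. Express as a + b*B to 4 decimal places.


For a unit bivector B with B^2 = -1, the exponential series gives
e^(theta*B) = cos(theta) + sin(theta)*B (the GA analogue of Euler's formula).
theta = 38 degrees = 0.663225 rad
cos(38 deg) = 0.7880
sin(38 deg) = 0.6157
exp(theta*B) = 0.7880 + 0.6157*B


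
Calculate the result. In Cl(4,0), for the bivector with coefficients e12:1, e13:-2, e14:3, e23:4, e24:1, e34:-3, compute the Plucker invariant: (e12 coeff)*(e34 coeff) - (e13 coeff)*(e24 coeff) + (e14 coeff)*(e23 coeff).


Plucker relation: af - be + cd
a*f = 1*(-3) = -3
b*e = (-2)*1 = -2
c*d = 3*4 = 12
af - be + cd = -3 - (-2) + 12
= 11


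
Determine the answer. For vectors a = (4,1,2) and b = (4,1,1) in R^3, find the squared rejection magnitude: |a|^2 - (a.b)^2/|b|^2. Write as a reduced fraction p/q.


|a|^2 = 4^2 + 1^2 + 2^2 = 21
|b|^2 = 4^2 + 1^2 + 1^2 = 18
a . b = 4*4 + 1*1 + 2*1 = 19
(a.b)^2 = 19^2 = 361
|rej|^2 = 21 - 361/18
= (378 - 361)/18
= 17/18
In lowest terms: 17/18


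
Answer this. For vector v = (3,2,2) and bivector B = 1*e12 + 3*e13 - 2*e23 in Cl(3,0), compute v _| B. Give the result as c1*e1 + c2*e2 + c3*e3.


Left contraction v _| B = <vB>_1 (grade-1 part of the geometric product vB).
Using e1_|e12 = e2, e2_|e12 = -e1, e1_|e13 = e3, e3_|e13 = -e1, e2_|e23 = e3, e3_|e23 = -e2:
e1 coeff: -v2*b12 - v3*b13 = -(2)*(1) - (2)*(3) = -8
e2 coeff: v1*b12 - v3*b23 = (3)*(1) - (2)*(-2) = 7
e3 coeff: v1*b13 + v2*b23 = (3)*(3) + (2)*(-2) = 5
v _| B = -8*e1 + 7*e2 + 5*e3


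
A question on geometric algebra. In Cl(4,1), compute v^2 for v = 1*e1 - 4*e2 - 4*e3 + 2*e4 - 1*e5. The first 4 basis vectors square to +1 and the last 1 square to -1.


v^2 = sum of c_i^2 * e_i^2
Positive signature terms (e_i^2 = +1): 1^2 + (-4)^2 + (-4)^2 + 2^2 = 37
Negative signature terms (e_j^2 = -1): (-1)^2 = 1
v^2 = 37 - 1 = 36


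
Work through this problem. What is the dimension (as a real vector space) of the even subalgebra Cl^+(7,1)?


Even subalgebra dimension = 2^(n-1)
n = 7 + 1 = 8
2^(8 - 1) = 2^7 = 128
Verification: sum of C(8,k) for even k = 1 + 28 + 70 + 28 + 1 = 128
Result = 128


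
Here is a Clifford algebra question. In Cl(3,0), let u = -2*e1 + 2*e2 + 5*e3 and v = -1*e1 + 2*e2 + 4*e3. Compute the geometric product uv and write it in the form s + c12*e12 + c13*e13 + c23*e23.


In Cl(3,0): e_i^2 = 1, e_ie_j = -e_je_i for i != j.
Scalar part = u . v = (-2)*(-1) + 2*2 + 5*4
= 2 + 4 + 20 = 26
e12 coeff = (-2)*2 - 2*(-1) = -4 - (-2) = -2
e13 coeff = (-2)*4 - 5*(-1) = -8 - (-5) = -3
e23 coeff = 2*4 - 5*2 = 8 - 10 = -2
uv = 26 - 2*e12 - 3*e13 - 2*e23


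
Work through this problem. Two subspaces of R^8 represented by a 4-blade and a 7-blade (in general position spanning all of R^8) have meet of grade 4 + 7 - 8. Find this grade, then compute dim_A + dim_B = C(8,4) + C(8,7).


Meet grade = grade(A) + grade(B) - n
= 4 + 7 - 8 = 3
C(8,4) = 70
C(8,7) = 8
dim_A + dim_B = 70 + 8 = 78


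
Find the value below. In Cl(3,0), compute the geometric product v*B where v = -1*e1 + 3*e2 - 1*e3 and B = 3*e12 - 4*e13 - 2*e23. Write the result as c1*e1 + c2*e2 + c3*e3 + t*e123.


vB has grade-1 (vector) and grade-3 (trivector) parts: vB = (v _| B) + (v ^ B).
Vector part <vB>_1:
  e1: -v2*b12 - v3*b13 = -(3)*(3) - (-1)*(-4) = -13
  e2: v1*b12 - v3*b23 = (-1)*(3) - (-1)*(-2) = -5
  e3: v1*b13 + v2*b23 = (-1)*(-4) + (3)*(-2) = -2
Trivector part <vB>_3:
  e123: v1*b23 - v2*b13 + v3*b12 = (-1)*(-2) - (3)*(-4) + (-1)*(3) = 11
vB = -13*e1 - 5*e2 - 2*e3 + 11*e123


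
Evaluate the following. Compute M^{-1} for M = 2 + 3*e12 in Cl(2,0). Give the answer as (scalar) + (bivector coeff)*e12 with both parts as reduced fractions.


M = 2 + 3*e12, where e12^2 = -1.
Since M commutes with its reverse ~M = a - b*e12, M * ~M = a^2 - b^2*e12^2 = a^2 + b^2.
So M^{-1} = ~M / (a^2 + b^2) = (a - b*e12)/(a^2 + b^2).
a^2 + b^2 = 4 + 9 = 13
Scalar part = 2/13 = 2/13
Bivector coeff = -3/13 = -3/13
M^{-1} = 2/13 - 3/13*e12


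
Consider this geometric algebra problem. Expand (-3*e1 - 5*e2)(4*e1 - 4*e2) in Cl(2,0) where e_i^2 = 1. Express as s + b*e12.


Expand: (-3*e1 - 5*e2)(4*e1 - 4*e2)
= (-3)*4*e1e1 + (-3)*(-4)*e1e2 + (-5)*4*e2e1 + (-5)*(-4)*e2e2
Using e1^2 = e2^2 = 1, e2e1 = -e1e2:
Scalar part s = (-3)*4 + (-5)*(-4) = -12 + 20 = 8
Bivector part b = (-3)*(-4) - (-5)*4 = 12 - (-20) = 32
uv = 8 + 32*e12


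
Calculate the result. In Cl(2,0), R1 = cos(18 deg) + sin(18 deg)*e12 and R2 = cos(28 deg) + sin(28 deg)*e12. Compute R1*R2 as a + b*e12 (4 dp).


Same-plane rotors commute and their half-angles add:
R1*R2 = cos(a1 + a2) + sin(a1 + a2)*e12.
a1 + a2 = 18 + 28 = 46 deg
cos(46 deg) = 0.6947
sin(46 deg) = 0.7193
R1*R2 = 0.6947 + 0.7193*e12


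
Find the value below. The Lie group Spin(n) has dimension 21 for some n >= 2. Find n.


dim Spin(n) = dim so(n) = n(n-1)/2.
Solve n(n-1)/2 = 21, i.e. n^2 - n - 42 = 0.
Discriminant = 1 + 8*21 = 169
n = (1 + sqrt(169))/2 = (1 + 13)/2 = 7


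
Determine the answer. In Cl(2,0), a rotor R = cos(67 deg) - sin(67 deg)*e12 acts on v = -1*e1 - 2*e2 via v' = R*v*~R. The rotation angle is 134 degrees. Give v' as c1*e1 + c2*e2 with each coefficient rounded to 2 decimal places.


Rotor R = cos(67deg) - sin(67deg)*e12
Rotation angle theta = 2 * 67 = 134 degrees
v' = R*v*~R rotates v by theta.
cos(134deg) = -0.6947, sin(134deg) = 0.7193
v'_1 = -1*cos(134deg) - (-2)*sin(134deg)
= -1*(-0.6947) - (-2)*0.7193
= 2.13
v'_2 = -1*sin(134deg) + (-2)*cos(134deg)
= -1*0.7193 + (-2)*(-0.6947)
= 0.67
v' = 2.13*e1 + 0.67*e2


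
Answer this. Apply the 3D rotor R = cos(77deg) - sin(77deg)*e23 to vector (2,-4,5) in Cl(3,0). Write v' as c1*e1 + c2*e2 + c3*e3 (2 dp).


Rotor R = cos(77deg) - sin(77deg)*e23
Rotation angle theta = 2 * 77 = 154 degrees in the e23 plane (e2 -> e3).
The component perpendicular to the plane (e1) is invariant: v'_1 = v1 = 2.00
cos(154deg) = -0.8988, sin(154deg) = 0.4384
v'_2 = v2*cos(theta) - v3*sin(theta) = -4*(-0.8988) - 5*0.4384 = 1.40
v'_3 = v2*sin(theta) + v3*cos(theta) = -4*0.4384 + 5*(-0.8988) = -6.25
v' = 2.00*e1 + 1.40*e2 - 6.25*e3


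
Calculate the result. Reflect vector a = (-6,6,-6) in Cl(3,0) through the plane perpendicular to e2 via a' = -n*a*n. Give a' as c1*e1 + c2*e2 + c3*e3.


Reflection formula: a' = -n*a*n, with n = e2 (unit vector, n^2 = 1).
For reflection through hyperplane perp to e2:
The component along e2 flips sign, others stay.
a = (-6, 6, -6)
a' = (-6, -6, -6)
a' = -6*e1 - 6*e2 - 6*e3


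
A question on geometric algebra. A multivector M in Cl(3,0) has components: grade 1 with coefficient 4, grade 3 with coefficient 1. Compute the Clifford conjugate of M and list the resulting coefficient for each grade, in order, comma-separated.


Clifford conjugate sign for grade k: (-1)^(k(k+1)/2)
Grade 1: (-1)^(1*2/2) = (-1)^1 = -1, coeff 4 -> -4
Grade 3: (-1)^(3*4/2) = (-1)^6 = 1, coeff 1 -> 1
Conjugated coefficients: -4, 1


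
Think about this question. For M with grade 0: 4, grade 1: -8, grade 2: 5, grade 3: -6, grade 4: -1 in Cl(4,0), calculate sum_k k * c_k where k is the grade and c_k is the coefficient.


Grade-weighted sum = sum of grade_k * coefficient_k
0*4 = 0
1*(-8) = -8
2*5 = 10
3*(-6) = -18
4*(-1) = -4
Total = 0 + (-8) + 10 + (-18) + (-4) = -20


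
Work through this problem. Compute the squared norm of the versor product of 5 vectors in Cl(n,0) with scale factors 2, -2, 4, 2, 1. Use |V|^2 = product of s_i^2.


Each vector v_i has |v_i|^2 = s_i^2
Squared scales: 2^2 = 4, (-2)^2 = 4, 4^2 = 16, 2^2 = 4, 1^2 = 1
|V|^2 = 4 * 4 * 16 * 4 * 1
= 1024


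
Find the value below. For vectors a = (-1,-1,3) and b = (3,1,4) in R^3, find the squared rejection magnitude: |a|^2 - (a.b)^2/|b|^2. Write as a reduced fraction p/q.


|a|^2 = (-1)^2 + (-1)^2 + 3^2 = 11
|b|^2 = 3^2 + 1^2 + 4^2 = 26
a . b = (-1)*3 + (-1)*1 + 3*4 = 8
(a.b)^2 = 8^2 = 64
|rej|^2 = 11 - 64/26
= (286 - 64)/26
= 222/26
In lowest terms: 111/13


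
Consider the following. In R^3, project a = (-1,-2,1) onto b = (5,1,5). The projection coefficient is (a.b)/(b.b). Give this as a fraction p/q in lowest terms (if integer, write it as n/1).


Projection coefficient = (a . b) / (b . b)
a . b = (-1)*5 + (-2)*1 + 1*5
= -5 + (-2) + 5 = -2
b . b = 5^2 + 1^2 + 5^2
= 25 + 1 + 25 = 51
Coefficient = -2/51
In lowest terms: -2/51


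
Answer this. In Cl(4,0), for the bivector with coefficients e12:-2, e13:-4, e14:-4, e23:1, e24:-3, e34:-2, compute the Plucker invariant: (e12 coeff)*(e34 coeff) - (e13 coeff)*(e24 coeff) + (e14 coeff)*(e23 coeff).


Plucker relation: af - be + cd
a*f = (-2)*(-2) = 4
b*e = (-4)*(-3) = 12
c*d = (-4)*1 = -4
af - be + cd = 4 - 12 + (-4)
= -12


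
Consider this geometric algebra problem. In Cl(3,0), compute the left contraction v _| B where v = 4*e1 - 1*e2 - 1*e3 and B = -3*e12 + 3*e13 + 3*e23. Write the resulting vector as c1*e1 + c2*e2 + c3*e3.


Left contraction v _| B = <vB>_1 (grade-1 part of the geometric product vB).
Using e1_|e12 = e2, e2_|e12 = -e1, e1_|e13 = e3, e3_|e13 = -e1, e2_|e23 = e3, e3_|e23 = -e2:
e1 coeff: -v2*b12 - v3*b13 = -(-1)*(-3) - (-1)*(3) = 0
e2 coeff: v1*b12 - v3*b23 = (4)*(-3) - (-1)*(3) = -9
e3 coeff: v1*b13 + v2*b23 = (4)*(3) + (-1)*(3) = 9
v _| B = 0*e1 - 9*e2 + 9*e3


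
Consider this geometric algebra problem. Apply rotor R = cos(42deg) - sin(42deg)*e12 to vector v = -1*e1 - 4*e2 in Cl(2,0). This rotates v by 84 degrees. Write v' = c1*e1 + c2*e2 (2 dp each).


Rotor R = cos(42deg) - sin(42deg)*e12
Rotation angle theta = 2 * 42 = 84 degrees
v' = R*v*~R rotates v by theta.
cos(84deg) = 0.1045, sin(84deg) = 0.9945
v'_1 = -1*cos(84deg) - (-4)*sin(84deg)
= -1*0.1045 - (-4)*0.9945
= 3.87
v'_2 = -1*sin(84deg) + (-4)*cos(84deg)
= -1*0.9945 + (-4)*0.1045
= -1.41
v' = 3.87*e1 - 1.41*e2


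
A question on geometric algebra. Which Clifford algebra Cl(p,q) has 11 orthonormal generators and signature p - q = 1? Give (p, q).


We need p + q = 11 and p - q = 1.
Adding: 2p = 11 + 1 = 12, so p = 6.
Then q = 11 - 6 = 5.
(p, q) = (6, 5)


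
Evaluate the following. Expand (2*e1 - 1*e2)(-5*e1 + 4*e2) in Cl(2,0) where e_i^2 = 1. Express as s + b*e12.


Expand: (2*e1 - 1*e2)(-5*e1 + 4*e2)
= 2*(-5)*e1e1 + 2*4*e1e2 + (-1)*(-5)*e2e1 + (-1)*4*e2e2
Using e1^2 = e2^2 = 1, e2e1 = -e1e2:
Scalar part s = 2*(-5) + (-1)*4 = -10 + (-4) = -14
Bivector part b = 2*4 - (-1)*(-5) = 8 - 5 = 3
uv = -14 + 3*e12


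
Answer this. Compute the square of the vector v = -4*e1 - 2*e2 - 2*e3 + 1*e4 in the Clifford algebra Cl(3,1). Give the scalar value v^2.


v^2 = sum of c_i^2 * e_i^2
Positive signature terms (e_i^2 = +1): (-4)^2 + (-2)^2 + (-2)^2 = 24
Negative signature terms (e_j^2 = -1): 1^2 = 1
v^2 = 24 - 1 = 23


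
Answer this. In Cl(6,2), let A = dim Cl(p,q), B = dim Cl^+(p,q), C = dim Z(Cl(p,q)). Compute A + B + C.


n = 6 + 2 = 8
Total dim = 2^8 = 256
Even subalgebra dim = 2^7 = 128
n is even, so center dim = 1
Sum = 256 + 128 + 1 = 385


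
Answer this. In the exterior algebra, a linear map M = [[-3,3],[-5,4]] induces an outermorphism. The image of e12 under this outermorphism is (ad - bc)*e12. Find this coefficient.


The outermorphism of a linear map f sends e1^e2 to f(e1)^f(e2).
f(e1) = -3*e1 - 5*e2
f(e2) = 3*e1 + 4*e2
f(e1) ^ f(e2) = (-3*e1 - 5*e2) ^ (3*e1 + 4*e2)
= (-3)*4*e12 + (-5)*3*e21
= (-12 - (-15))*e12
= 3*e12
Coefficient = 3


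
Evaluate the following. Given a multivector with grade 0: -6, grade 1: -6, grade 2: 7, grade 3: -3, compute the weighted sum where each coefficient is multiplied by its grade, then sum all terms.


Grade-weighted sum = sum of grade_k * coefficient_k
0*(-6) = 0
1*(-6) = -6
2*7 = 14
3*(-3) = -9
Total = 0 + (-6) + 14 + (-9) = -1


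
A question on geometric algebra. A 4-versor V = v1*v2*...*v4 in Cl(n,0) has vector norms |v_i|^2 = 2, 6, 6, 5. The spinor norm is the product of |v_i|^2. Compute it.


Spinor norm N(V) = |v1|^2 * |v2|^2 * ... * |v4|^2
= 2 * 6 * 6 * 5
Running product: 2, 12, 72, 360
N(V) = 360


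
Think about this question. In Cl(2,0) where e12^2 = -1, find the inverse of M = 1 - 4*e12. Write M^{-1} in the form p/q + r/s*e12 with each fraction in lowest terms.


M = 1 - 4*e12, where e12^2 = -1.
Since M commutes with its reverse ~M = a - b*e12, M * ~M = a^2 - b^2*e12^2 = a^2 + b^2.
So M^{-1} = ~M / (a^2 + b^2) = (a - b*e12)/(a^2 + b^2).
a^2 + b^2 = 1 + 16 = 17
Scalar part = 1/17 = 1/17
Bivector coeff = 4/17 = 4/17
M^{-1} = 1/17 + 4/17*e12


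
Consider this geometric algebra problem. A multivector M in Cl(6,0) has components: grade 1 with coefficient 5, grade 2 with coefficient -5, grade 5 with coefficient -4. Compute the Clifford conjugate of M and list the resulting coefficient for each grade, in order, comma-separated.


Clifford conjugate sign for grade k: (-1)^(k(k+1)/2)
Grade 1: (-1)^(1*2/2) = (-1)^1 = -1, coeff 5 -> -5
Grade 2: (-1)^(2*3/2) = (-1)^3 = -1, coeff -5 -> 5
Grade 5: (-1)^(5*6/2) = (-1)^15 = -1, coeff -4 -> 4
Conjugated coefficients: -5, 5, 4


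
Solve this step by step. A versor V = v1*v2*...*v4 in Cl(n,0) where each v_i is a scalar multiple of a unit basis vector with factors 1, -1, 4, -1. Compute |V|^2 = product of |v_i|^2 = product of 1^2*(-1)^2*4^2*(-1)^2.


Each vector v_i has |v_i|^2 = s_i^2
Squared scales: 1^2 = 1, (-1)^2 = 1, 4^2 = 16, (-1)^2 = 1
|V|^2 = 1 * 1 * 16 * 1
= 16


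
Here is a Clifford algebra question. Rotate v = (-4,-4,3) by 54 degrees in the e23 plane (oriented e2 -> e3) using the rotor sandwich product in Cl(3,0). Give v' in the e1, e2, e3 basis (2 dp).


Rotor R = cos(27deg) - sin(27deg)*e23
Rotation angle theta = 2 * 27 = 54 degrees in the e23 plane (e2 -> e3).
The component perpendicular to the plane (e1) is invariant: v'_1 = v1 = -4.00
cos(54deg) = 0.5878, sin(54deg) = 0.8090
v'_2 = v2*cos(theta) - v3*sin(theta) = -4*0.5878 - 3*0.8090 = -4.78
v'_3 = v2*sin(theta) + v3*cos(theta) = -4*0.8090 + 3*0.5878 = -1.47
v' = -4.00*e1 - 4.78*e2 - 1.47*e3


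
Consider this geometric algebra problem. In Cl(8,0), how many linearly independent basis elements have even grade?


Even subalgebra dimension = 2^(n-1)
n = 8 + 0 = 8
2^(8 - 1) = 2^7 = 128
Verification: sum of C(8,k) for even k = 1 + 28 + 70 + 28 + 1 = 128
Result = 128


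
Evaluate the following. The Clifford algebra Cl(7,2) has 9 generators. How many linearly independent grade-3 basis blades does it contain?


Number of grade-k basis blades in Cl(p,q) with n = p + q is C(n, k).
n = 7 + 2 = 9
C(9, 3) = 9! / (3! * 6!)
= 362880 / (6 * 720)
= 84


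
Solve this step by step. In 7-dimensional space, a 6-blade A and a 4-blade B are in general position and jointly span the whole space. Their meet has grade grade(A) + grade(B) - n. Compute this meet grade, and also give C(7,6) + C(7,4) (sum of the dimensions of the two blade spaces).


Meet grade = grade(A) + grade(B) - n
= 6 + 4 - 7 = 3
C(7,6) = 7
C(7,4) = 35
dim_A + dim_B = 7 + 35 = 42


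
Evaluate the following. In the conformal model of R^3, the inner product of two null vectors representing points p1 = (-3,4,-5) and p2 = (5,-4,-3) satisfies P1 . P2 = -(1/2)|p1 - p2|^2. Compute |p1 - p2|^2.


p1 - p2 = (-8, 8, -2)
|p1 - p2|^2 = (-8)^2 + 8^2 + (-2)^2
= 64 + 64 + 4
= 132


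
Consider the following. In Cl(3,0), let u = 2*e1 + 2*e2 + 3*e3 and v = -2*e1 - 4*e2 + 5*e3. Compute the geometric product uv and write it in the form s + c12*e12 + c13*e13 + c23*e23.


In Cl(3,0): e_i^2 = 1, e_ie_j = -e_je_i for i != j.
Scalar part = u . v = 2*(-2) + 2*(-4) + 3*5
= -4 + (-8) + 15 = 3
e12 coeff = 2*(-4) - 2*(-2) = -8 - (-4) = -4
e13 coeff = 2*5 - 3*(-2) = 10 - (-6) = 16
e23 coeff = 2*5 - 3*(-4) = 10 - (-12) = 22
uv = 3 - 4*e12 + 16*e13 + 22*e23


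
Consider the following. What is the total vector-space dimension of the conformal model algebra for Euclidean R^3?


The conformal model of R^3 uses Cl(4,1): the 3 Euclidean generators plus two extra orthogonal generators e+ (e+^2 = +1) and e- (e-^2 = -1), from which the null vectors e0, einf are built.
Number of generators m = 3 + 2 = 5.
dim Cl(p,q) = 2^m = 2^5 = 32


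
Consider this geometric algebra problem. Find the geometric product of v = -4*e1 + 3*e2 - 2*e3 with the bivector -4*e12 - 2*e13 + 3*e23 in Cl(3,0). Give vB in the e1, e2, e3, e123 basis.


vB has grade-1 (vector) and grade-3 (trivector) parts: vB = (v _| B) + (v ^ B).
Vector part <vB>_1:
  e1: -v2*b12 - v3*b13 = -(3)*(-4) - (-2)*(-2) = 8
  e2: v1*b12 - v3*b23 = (-4)*(-4) - (-2)*(3) = 22
  e3: v1*b13 + v2*b23 = (-4)*(-2) + (3)*(3) = 17
Trivector part <vB>_3:
  e123: v1*b23 - v2*b13 + v3*b12 = (-4)*(3) - (3)*(-2) + (-2)*(-4) = 2
vB = 8*e1 + 22*e2 + 17*e3 + 2*e123


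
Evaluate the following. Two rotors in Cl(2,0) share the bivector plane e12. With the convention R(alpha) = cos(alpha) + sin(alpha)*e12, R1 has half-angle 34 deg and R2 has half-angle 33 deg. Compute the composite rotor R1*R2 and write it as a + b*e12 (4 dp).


Same-plane rotors commute and their half-angles add:
R1*R2 = cos(a1 + a2) + sin(a1 + a2)*e12.
a1 + a2 = 34 + 33 = 67 deg
cos(67 deg) = 0.3907
sin(67 deg) = 0.9205
R1*R2 = 0.3907 + 0.9205*e12


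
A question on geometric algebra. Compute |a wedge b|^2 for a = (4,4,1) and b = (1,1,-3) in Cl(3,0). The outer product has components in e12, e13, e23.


a wedge b = (a1*b2 - a2*b1)*e12 + (a1*b3 - a3*b1)*e13 + (a2*b3 - a3*b2)*e23
e12 coeff: 4*1 - 4*1 = 4 - 4 = 0
e13 coeff: 4*(-3) - 1*1 = -12 - 1 = -13
e23 coeff: 4*(-3) - 1*1 = -12 - 1 = -13
|a wedge b|^2 = 0^2 + (-13)^2 + (-13)^2
= 0 + 169 + 169
= 338


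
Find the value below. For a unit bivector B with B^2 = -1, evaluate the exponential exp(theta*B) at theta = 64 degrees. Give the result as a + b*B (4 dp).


For a unit bivector B with B^2 = -1, the exponential series gives
e^(theta*B) = cos(theta) + sin(theta)*B (the GA analogue of Euler's formula).
theta = 64 degrees = 1.117011 rad
cos(64 deg) = 0.4384
sin(64 deg) = 0.8988
exp(theta*B) = 0.4384 + 0.8988*B


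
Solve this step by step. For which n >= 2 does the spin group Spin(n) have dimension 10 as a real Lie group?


dim Spin(n) = dim so(n) = n(n-1)/2.
Solve n(n-1)/2 = 10, i.e. n^2 - n - 20 = 0.
Discriminant = 1 + 8*10 = 81
n = (1 + sqrt(81))/2 = (1 + 9)/2 = 5


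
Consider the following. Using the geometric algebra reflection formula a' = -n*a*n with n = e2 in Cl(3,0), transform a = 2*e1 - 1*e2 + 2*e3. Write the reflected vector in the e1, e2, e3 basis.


Reflection formula: a' = -n*a*n, with n = e2 (unit vector, n^2 = 1).
For reflection through hyperplane perp to e2:
The component along e2 flips sign, others stay.
a = (2, -1, 2)
a' = (2, 1, 2)
a' = 2*e1 + 1*e2 + 2*e3


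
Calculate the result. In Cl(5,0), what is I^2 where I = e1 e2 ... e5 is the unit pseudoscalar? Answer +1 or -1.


The pseudoscalar I = e1...e_n (product of all n generators) of Cl(p,q) satisfies I^2 = (-1)^(q + n(n-1)/2).
p = 5, q = 0, n = p + q = 5
n(n-1)/2 = 5 * 4 / 2 = 10
Exponent = q + n(n-1)/2 = 0 + 10 = 10
I^2 = (-1)^10 = +1


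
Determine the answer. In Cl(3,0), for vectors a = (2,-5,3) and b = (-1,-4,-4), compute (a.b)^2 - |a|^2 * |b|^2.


a . b = 2*(-1) + (-5)*(-4) + 3*(-4)
= -2 + 20 + (-12) = 6
|a|^2 = 2^2 + (-5)^2 + 3^2 = 38
|b|^2 = (-1)^2 + (-4)^2 + (-4)^2 = 33
(a.b)^2 = 6^2 = 36
|a|^2 * |b|^2 = 38 * 33 = 1254
Result = 36 - 1254 = -1218


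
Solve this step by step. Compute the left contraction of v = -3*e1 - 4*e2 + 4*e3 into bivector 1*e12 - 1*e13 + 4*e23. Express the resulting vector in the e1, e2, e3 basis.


Left contraction v _| B = <vB>_1 (grade-1 part of the geometric product vB).
Using e1_|e12 = e2, e2_|e12 = -e1, e1_|e13 = e3, e3_|e13 = -e1, e2_|e23 = e3, e3_|e23 = -e2:
e1 coeff: -v2*b12 - v3*b13 = -(-4)*(1) - (4)*(-1) = 8
e2 coeff: v1*b12 - v3*b23 = (-3)*(1) - (4)*(4) = -19
e3 coeff: v1*b13 + v2*b23 = (-3)*(-1) + (-4)*(4) = -13
v _| B = 8*e1 - 19*e2 - 13*e3


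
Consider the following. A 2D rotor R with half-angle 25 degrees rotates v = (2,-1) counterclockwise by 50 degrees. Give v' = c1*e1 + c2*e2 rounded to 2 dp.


Rotor R = cos(25deg) - sin(25deg)*e12
Rotation angle theta = 2 * 25 = 50 degrees
v' = R*v*~R rotates v by theta.
cos(50deg) = 0.6428, sin(50deg) = 0.7660
v'_1 = 2*cos(50deg) - (-1)*sin(50deg)
= 2*0.6428 - (-1)*0.7660
= 2.05
v'_2 = 2*sin(50deg) + (-1)*cos(50deg)
= 2*0.7660 + (-1)*0.6428
= 0.89
v' = 2.05*e1 + 0.89*e2


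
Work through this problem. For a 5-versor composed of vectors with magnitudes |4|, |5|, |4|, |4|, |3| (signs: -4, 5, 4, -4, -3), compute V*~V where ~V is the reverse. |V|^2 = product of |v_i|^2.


Each vector v_i has |v_i|^2 = s_i^2
Squared scales: (-4)^2 = 16, 5^2 = 25, 4^2 = 16, (-4)^2 = 16, (-3)^2 = 9
|V|^2 = 16 * 25 * 16 * 16 * 9
= 921600


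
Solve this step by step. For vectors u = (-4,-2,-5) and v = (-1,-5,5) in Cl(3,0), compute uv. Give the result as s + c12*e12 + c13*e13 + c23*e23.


In Cl(3,0): e_i^2 = 1, e_ie_j = -e_je_i for i != j.
Scalar part = u . v = (-4)*(-1) + (-2)*(-5) + (-5)*5
= 4 + 10 + (-25) = -11
e12 coeff = (-4)*(-5) - (-2)*(-1) = 20 - 2 = 18
e13 coeff = (-4)*5 - (-5)*(-1) = -20 - 5 = -25
e23 coeff = (-2)*5 - (-5)*(-5) = -10 - 25 = -35
uv = -11 + 18*e12 - 25*e13 - 35*e23


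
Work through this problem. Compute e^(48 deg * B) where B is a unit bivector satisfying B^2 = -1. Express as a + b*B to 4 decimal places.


For a unit bivector B with B^2 = -1, the exponential series gives
e^(theta*B) = cos(theta) + sin(theta)*B (the GA analogue of Euler's formula).
theta = 48 degrees = 0.837758 rad
cos(48 deg) = 0.6691
sin(48 deg) = 0.7431
exp(theta*B) = 0.6691 + 0.7431*B


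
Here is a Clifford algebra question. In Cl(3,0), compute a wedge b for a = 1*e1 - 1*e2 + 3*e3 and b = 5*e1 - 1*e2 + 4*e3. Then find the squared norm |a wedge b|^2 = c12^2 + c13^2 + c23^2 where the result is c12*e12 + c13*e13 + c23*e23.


a wedge b = (a1*b2 - a2*b1)*e12 + (a1*b3 - a3*b1)*e13 + (a2*b3 - a3*b2)*e23
e12 coeff: 1*(-1) - (-1)*5 = -1 - (-5) = 4
e13 coeff: 1*4 - 3*5 = 4 - 15 = -11
e23 coeff: (-1)*4 - 3*(-1) = -4 - (-3) = -1
|a wedge b|^2 = 4^2 + (-11)^2 + (-1)^2
= 16 + 121 + 1
= 138


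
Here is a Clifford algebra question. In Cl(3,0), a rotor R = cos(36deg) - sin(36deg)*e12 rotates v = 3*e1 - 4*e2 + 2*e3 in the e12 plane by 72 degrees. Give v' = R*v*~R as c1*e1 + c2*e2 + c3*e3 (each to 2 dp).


Rotor R = cos(36deg) - sin(36deg)*e12
Rotation angle theta = 2 * 36 = 72 degrees in the e12 plane (e1 -> e2).
The component perpendicular to the plane (e3) is invariant: v'_3 = v3 = 2.00
cos(72deg) = 0.3090, sin(72deg) = 0.9511
v'_1 = v1*cos(theta) - v2*sin(theta) = 3*0.3090 - (-4)*0.9511 = 4.73
v'_2 = v1*sin(theta) + v2*cos(theta) = 3*0.9511 + (-4)*0.3090 = 1.62
v' = 4.73*e1 + 1.62*e2 + 2.00*e3


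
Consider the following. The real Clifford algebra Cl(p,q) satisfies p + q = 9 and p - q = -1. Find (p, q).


We need p + q = 9 and p - q = -1.
Adding: 2p = 9 + (-1) = 8, so p = 4.
Then q = 9 - 4 = 5.
(p, q) = (4, 5)


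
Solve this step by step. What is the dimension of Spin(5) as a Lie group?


Spin(n) double-covers SO(n); both have Lie algebra so(n) of dimension n(n-1)/2.
n = 5
n(n-1) = 5 * 4 = 20
dim Spin(5) = 20/2 = 10
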